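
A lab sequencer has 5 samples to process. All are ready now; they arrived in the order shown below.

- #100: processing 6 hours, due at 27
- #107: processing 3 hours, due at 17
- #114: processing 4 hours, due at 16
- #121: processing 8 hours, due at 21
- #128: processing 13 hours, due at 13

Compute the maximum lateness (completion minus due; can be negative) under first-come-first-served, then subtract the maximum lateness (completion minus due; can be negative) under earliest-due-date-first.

FIFO (arrival order): #100 #107 #114 #121 #128.
#100: 0→6, due 27, lateness -21
#107: 6→9, due 17, lateness -8
#114: 9→13, due 16, lateness -3
#121: 13→21, due 21, lateness 0
#128: 21→34, due 13, lateness 21
Maximum = 21.
EDD (increasing due date): #128 #114 #107 #121 #100.
#128: 0→13, due 13, lateness 0
#114: 13→17, due 16, lateness 1
#107: 17→20, due 17, lateness 3
#121: 20→28, due 21, lateness 7
#100: 28→34, due 27, lateness 7
Maximum = 7.
Difference = 21 − 7 = 14.

14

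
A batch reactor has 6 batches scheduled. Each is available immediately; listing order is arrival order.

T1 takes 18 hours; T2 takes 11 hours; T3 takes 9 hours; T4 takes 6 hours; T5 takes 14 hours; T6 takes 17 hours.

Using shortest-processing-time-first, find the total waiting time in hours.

144

SPT (increasing processing time): T4 T3 T2 T5 T6 T1.
T4: waits 0, runs 0→6
T3: waits 6, runs 6→15
T2: waits 15, runs 15→26
T5: waits 26, runs 26→40
T6: waits 40, runs 40→57
T1: waits 57, runs 57→75
Sum = 0+6+15+26+40+57 = 144.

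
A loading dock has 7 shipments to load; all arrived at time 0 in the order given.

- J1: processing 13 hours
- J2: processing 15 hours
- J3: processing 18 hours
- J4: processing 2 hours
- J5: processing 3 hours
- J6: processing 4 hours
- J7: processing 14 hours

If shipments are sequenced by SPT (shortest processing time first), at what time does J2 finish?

SPT (increasing processing time): J4 J5 J6 J1 J7 J2 J3.
J4: 0→2
J5: 2→5
J6: 5→9
J1: 9→22
J7: 22→36
J2: 36→51

51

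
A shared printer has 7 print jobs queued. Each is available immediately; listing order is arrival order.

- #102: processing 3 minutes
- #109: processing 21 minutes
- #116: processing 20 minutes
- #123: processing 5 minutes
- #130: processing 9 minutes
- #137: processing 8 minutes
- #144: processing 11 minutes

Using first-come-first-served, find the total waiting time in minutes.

244

FIFO (arrival order): #102 #109 #116 #123 #130 #137 #144.
#102: waits 0, runs 0→3
#109: waits 3, runs 3→24
#116: waits 24, runs 24→44
#123: waits 44, runs 44→49
#130: waits 49, runs 49→58
#137: waits 58, runs 58→66
#144: waits 66, runs 66→77
Sum = 0+3+24+44+49+58+66 = 244.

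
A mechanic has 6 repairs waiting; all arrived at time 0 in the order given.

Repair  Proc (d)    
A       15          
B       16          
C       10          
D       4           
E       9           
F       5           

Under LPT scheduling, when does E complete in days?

LPT (decreasing processing time): B A C E F D.
B: 0→16
A: 16→31
C: 31→41
E: 41→50

50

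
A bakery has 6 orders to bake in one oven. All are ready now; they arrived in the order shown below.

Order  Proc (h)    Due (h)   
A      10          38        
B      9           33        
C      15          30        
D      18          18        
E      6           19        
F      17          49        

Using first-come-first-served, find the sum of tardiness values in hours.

FIFO (arrival order): A B C D E F.
A: 0→10, due 38, tardiness 0
B: 10→19, due 33, tardiness 0
C: 19→34, due 30, tardiness 4
D: 34→52, due 18, tardiness 34
E: 52→58, due 19, tardiness 39
F: 58→75, due 49, tardiness 26
Sum = 0+0+4+34+39+26 = 103.

103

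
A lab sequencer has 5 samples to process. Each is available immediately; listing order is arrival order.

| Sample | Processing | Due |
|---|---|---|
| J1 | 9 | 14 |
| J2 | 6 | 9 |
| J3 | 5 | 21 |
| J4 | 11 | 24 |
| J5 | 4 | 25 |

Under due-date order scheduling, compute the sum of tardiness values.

18

EDD (increasing due date): J2 J1 J3 J4 J5.
J2: 0→6, due 9, tardiness 0
J1: 6→15, due 14, tardiness 1
J3: 15→20, due 21, tardiness 0
J4: 20→31, due 24, tardiness 7
J5: 31→35, due 25, tardiness 10
Sum = 0+1+0+7+10 = 18.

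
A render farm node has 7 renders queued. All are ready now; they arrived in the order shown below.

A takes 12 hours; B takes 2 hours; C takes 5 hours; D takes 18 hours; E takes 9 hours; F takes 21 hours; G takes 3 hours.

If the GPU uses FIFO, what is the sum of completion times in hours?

FIFO (arrival order): A B C D E F G.
A: 0→12
B: 12→14
C: 14→19
D: 19→37
E: 37→46
F: 46→67
G: 67→70
Sum = 12+14+19+37+46+67+70 = 265.

265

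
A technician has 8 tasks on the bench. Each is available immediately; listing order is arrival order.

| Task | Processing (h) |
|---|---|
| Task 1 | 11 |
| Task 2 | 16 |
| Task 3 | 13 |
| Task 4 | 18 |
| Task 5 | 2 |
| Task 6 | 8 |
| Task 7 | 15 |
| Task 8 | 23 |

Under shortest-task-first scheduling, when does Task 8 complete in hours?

SPT (increasing processing time): Task 5 Task 6 Task 1 Task 3 Task 7 Task 2 Task 4 Task 8.
Task 5: 0→2
Task 6: 2→10
Task 1: 10→21
Task 3: 21→34
Task 7: 34→49
Task 2: 49→65
Task 4: 65→83
Task 8: 83→106

106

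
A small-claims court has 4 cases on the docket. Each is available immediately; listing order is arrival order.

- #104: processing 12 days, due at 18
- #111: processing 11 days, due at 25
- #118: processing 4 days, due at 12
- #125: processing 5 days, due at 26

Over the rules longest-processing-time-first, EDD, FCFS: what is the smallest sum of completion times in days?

79

LPT (decreasing processing time): #104 #111 #125 #118.
#104: 0→12
#111: 12→23
#125: 23→28
#118: 28→32
Sum = 12+23+28+32 = 95.
EDD (increasing due date): #118 #104 #111 #125.
#118: 0→4
#104: 4→16
#111: 16→27
#125: 27→32
Sum = 4+16+27+32 = 79.
FIFO (arrival order): #104 #111 #118 #125.
#104: 0→12
#111: 12→23
#118: 23→27
#125: 27→32
Sum = 12+23+27+32 = 94.
LPT 95, EDD 79, FIFO 94 → minimum 79.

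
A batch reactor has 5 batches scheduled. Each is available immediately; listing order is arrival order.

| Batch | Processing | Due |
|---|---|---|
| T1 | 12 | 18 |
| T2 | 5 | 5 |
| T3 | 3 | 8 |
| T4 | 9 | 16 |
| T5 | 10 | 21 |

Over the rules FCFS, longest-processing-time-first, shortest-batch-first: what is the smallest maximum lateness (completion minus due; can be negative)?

FIFO (arrival order): T1 T2 T3 T4 T5.
T1: 0→12, due 18, lateness -6
T2: 12→17, due 5, lateness 12
T3: 17→20, due 8, lateness 12
T4: 20→29, due 16, lateness 13
T5: 29→39, due 21, lateness 18
Maximum = 18.
LPT (decreasing processing time): T1 T5 T4 T2 T3.
T1: 0→12, due 18, lateness -6
T5: 12→22, due 21, lateness 1
T4: 22→31, due 16, lateness 15
T2: 31→36, due 5, lateness 31
T3: 36→39, due 8, lateness 31
Maximum = 31.
SPT (increasing processing time): T3 T2 T4 T5 T1.
T3: 0→3, due 8, lateness -5
T2: 3→8, due 5, lateness 3
T4: 8→17, due 16, lateness 1
T5: 17→27, due 21, lateness 6
T1: 27→39, due 18, lateness 21
Maximum = 21.
FIFO 18, LPT 31, SPT 21 → minimum 18.

18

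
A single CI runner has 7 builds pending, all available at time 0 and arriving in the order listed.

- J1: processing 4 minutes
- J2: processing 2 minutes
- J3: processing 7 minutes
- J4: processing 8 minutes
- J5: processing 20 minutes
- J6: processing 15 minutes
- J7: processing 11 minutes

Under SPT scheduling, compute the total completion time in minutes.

SPT (increasing processing time): J2 J1 J3 J4 J7 J6 J5.
J2: 0→2
J1: 2→6
J3: 6→13
J4: 13→21
J7: 21→32
J6: 32→47
J5: 47→67
Sum = 2+6+13+21+32+47+67 = 188.

188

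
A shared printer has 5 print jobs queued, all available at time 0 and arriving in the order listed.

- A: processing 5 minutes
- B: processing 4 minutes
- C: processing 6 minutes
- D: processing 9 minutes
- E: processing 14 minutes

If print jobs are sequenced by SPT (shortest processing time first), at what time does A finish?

SPT (increasing processing time): B A C D E.
B: 0→4
A: 4→9

9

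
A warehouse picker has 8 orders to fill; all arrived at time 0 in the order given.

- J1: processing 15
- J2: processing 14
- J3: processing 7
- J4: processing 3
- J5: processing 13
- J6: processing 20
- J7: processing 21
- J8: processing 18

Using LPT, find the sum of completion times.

LPT (decreasing processing time): J7 J6 J8 J1 J2 J5 J3 J4.
J7: 0→21
J6: 21→41
J8: 41→59
J1: 59→74
J2: 74→88
J5: 88→101
J3: 101→108
J4: 108→111
Sum = 21+41+59+74+88+101+108+111 = 603.

603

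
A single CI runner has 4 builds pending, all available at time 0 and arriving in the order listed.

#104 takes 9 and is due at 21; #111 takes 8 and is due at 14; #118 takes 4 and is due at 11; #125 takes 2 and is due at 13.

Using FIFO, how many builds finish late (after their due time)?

FIFO (arrival order): #104 #111 #118 #125.
#104: 0→9, due 21, tardiness 0
#111: 9→17, due 14, tardiness 3
#118: 17→21, due 11, tardiness 10
#125: 21→23, due 13, tardiness 10
Late builds: 3.

3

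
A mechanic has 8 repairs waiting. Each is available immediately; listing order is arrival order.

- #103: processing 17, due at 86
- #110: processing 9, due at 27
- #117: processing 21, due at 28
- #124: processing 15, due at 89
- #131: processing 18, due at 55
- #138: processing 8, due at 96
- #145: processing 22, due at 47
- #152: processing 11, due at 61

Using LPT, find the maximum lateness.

86

LPT (decreasing processing time): #145 #117 #131 #103 #124 #152 #110 #138.
#145: 0→22, due 47, lateness -25
#117: 22→43, due 28, lateness 15
#131: 43→61, due 55, lateness 6
#103: 61→78, due 86, lateness -8
#124: 78→93, due 89, lateness 4
#152: 93→104, due 61, lateness 43
#110: 104→113, due 27, lateness 86
#138: 113→121, due 96, lateness 25
Maximum = 86.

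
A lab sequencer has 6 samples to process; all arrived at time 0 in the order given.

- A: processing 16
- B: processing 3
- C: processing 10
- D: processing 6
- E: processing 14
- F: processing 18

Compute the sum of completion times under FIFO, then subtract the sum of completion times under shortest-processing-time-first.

35

FIFO (arrival order): A B C D E F.
A: 0→16
B: 16→19
C: 19→29
D: 29→35
E: 35→49
F: 49→67
Sum = 16+19+29+35+49+67 = 215.
SPT (increasing processing time): B D C E A F.
B: 0→3
D: 3→9
C: 9→19
E: 19→33
A: 33→49
F: 49→67
Sum = 3+9+19+33+49+67 = 180.
Difference = 215 − 180 = 35.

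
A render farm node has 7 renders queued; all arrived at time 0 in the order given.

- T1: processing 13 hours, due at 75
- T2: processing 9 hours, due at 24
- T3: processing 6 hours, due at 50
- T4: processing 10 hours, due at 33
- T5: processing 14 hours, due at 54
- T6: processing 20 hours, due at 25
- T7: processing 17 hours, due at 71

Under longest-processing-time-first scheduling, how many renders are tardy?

3

LPT (decreasing processing time): T6 T7 T5 T1 T4 T2 T3.
T6: 0→20, due 25, tardiness 0
T7: 20→37, due 71, tardiness 0
T5: 37→51, due 54, tardiness 0
T1: 51→64, due 75, tardiness 0
T4: 64→74, due 33, tardiness 41
T2: 74→83, due 24, tardiness 59
T3: 83→89, due 50, tardiness 39
Late renders: 3.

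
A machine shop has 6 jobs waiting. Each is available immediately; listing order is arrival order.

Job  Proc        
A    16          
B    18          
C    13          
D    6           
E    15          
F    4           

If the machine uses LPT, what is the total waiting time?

231

LPT (decreasing processing time): B A E C D F.
B: waits 0, runs 0→18
A: waits 18, runs 18→34
E: waits 34, runs 34→49
C: waits 49, runs 49→62
D: waits 62, runs 62→68
F: waits 68, runs 68→72
Sum = 0+18+34+49+62+68 = 231.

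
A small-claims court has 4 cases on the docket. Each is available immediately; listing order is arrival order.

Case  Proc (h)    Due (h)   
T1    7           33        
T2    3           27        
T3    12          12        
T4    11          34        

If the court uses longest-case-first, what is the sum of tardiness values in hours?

LPT (decreasing processing time): T3 T4 T1 T2.
T3: 0→12, due 12, tardiness 0
T4: 12→23, due 34, tardiness 0
T1: 23→30, due 33, tardiness 0
T2: 30→33, due 27, tardiness 6
Sum = 0+0+0+6 = 6.

6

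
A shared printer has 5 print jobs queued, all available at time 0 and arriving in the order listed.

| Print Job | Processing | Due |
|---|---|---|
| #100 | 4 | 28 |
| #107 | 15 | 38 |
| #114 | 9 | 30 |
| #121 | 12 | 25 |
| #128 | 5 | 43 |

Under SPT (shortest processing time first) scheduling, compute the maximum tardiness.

7

SPT (increasing processing time): #100 #128 #114 #121 #107.
#100: 0→4, due 28, tardiness 0
#128: 4→9, due 43, tardiness 0
#114: 9→18, due 30, tardiness 0
#121: 18→30, due 25, tardiness 5
#107: 30→45, due 38, tardiness 7
Maximum = 7.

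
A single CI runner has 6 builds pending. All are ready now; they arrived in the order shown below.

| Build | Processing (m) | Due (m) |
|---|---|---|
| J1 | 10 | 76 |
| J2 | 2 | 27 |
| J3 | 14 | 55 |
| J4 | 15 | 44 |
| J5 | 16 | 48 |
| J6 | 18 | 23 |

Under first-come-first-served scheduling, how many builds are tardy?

FIFO (arrival order): J1 J2 J3 J4 J5 J6.
J1: 0→10, due 76, tardiness 0
J2: 10→12, due 27, tardiness 0
J3: 12→26, due 55, tardiness 0
J4: 26→41, due 44, tardiness 0
J5: 41→57, due 48, tardiness 9
J6: 57→75, due 23, tardiness 52
Late builds: 2.

2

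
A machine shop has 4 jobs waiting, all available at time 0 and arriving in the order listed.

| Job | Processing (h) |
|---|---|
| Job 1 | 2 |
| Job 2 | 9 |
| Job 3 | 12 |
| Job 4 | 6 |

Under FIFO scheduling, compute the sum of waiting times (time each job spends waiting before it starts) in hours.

FIFO (arrival order): Job 1 Job 2 Job 3 Job 4.
Job 1: waits 0, runs 0→2
Job 2: waits 2, runs 2→11
Job 3: waits 11, runs 11→23
Job 4: waits 23, runs 23→29
Sum = 0+2+11+23 = 36.

36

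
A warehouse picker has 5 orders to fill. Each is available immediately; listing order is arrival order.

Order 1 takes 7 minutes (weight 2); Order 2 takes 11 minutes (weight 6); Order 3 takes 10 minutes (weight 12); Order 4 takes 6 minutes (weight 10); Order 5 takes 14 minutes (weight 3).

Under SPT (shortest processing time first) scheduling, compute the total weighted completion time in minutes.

710

SPT (increasing processing time): Order 4 Order 1 Order 3 Order 2 Order 5.
Order 4: finishes 6, weight 10, w·C = 60
Order 1: finishes 13, weight 2, w·C = 26
Order 3: finishes 23, weight 12, w·C = 276
Order 2: finishes 34, weight 6, w·C = 204
Order 5: finishes 48, weight 3, w·C = 144
Sum = 60+26+276+204+144 = 710.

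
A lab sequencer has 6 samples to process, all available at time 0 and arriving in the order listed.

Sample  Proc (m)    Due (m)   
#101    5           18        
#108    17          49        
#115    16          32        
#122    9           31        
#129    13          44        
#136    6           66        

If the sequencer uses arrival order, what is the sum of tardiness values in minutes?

38

FIFO (arrival order): #101 #108 #115 #122 #129 #136.
#101: 0→5, due 18, tardiness 0
#108: 5→22, due 49, tardiness 0
#115: 22→38, due 32, tardiness 6
#122: 38→47, due 31, tardiness 16
#129: 47→60, due 44, tardiness 16
#136: 60→66, due 66, tardiness 0
Sum = 0+0+6+16+16+0 = 38.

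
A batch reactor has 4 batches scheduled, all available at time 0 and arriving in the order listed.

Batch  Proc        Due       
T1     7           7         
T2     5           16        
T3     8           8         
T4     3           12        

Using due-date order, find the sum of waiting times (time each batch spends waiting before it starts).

EDD (increasing due date): T1 T3 T4 T2.
T1: waits 0, runs 0→7
T3: waits 7, runs 7→15
T4: waits 15, runs 15→18
T2: waits 18, runs 18→23
Sum = 0+7+15+18 = 40.

40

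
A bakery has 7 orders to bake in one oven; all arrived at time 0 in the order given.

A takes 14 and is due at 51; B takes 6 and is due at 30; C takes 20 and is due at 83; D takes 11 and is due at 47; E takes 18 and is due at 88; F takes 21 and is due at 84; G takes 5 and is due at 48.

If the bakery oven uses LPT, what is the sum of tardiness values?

LPT (decreasing processing time): F C E A D B G.
F: 0→21, due 84, tardiness 0
C: 21→41, due 83, tardiness 0
E: 41→59, due 88, tardiness 0
A: 59→73, due 51, tardiness 22
D: 73→84, due 47, tardiness 37
B: 84→90, due 30, tardiness 60
G: 90→95, due 48, tardiness 47
Sum = 0+0+0+22+37+60+47 = 166.

166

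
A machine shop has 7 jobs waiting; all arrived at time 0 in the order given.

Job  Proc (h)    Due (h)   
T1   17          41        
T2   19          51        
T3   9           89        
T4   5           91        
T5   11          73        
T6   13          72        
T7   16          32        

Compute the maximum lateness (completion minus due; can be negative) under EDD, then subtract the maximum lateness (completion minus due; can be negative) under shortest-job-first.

-36

EDD (increasing due date): T7 T1 T2 T6 T5 T3 T4.
T7: 0→16, due 32, lateness -16
T1: 16→33, due 41, lateness -8
T2: 33→52, due 51, lateness 1
T6: 52→65, due 72, lateness -7
T5: 65→76, due 73, lateness 3
T3: 76→85, due 89, lateness -4
T4: 85→90, due 91, lateness -1
Maximum = 3.
SPT (increasing processing time): T4 T3 T5 T6 T7 T1 T2.
T4: 0→5, due 91, lateness -86
T3: 5→14, due 89, lateness -75
T5: 14→25, due 73, lateness -48
T6: 25→38, due 72, lateness -34
T7: 38→54, due 32, lateness 22
T1: 54→71, due 41, lateness 30
T2: 71→90, due 51, lateness 39
Maximum = 39.
Difference = 3 − 39 = -36.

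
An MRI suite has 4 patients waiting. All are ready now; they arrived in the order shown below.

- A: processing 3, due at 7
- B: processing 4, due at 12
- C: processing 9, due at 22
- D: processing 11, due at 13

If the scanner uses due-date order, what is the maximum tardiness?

5

EDD (increasing due date): A B D C.
A: 0→3, due 7, tardiness 0
B: 3→7, due 12, tardiness 0
D: 7→18, due 13, tardiness 5
C: 18→27, due 22, tardiness 5
Maximum = 5.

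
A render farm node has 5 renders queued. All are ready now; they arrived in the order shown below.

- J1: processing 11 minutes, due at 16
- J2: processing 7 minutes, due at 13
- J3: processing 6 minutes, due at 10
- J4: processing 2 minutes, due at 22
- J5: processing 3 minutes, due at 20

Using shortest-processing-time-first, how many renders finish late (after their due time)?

3

SPT (increasing processing time): J4 J5 J3 J2 J1.
J4: 0→2, due 22, tardiness 0
J5: 2→5, due 20, tardiness 0
J3: 5→11, due 10, tardiness 1
J2: 11→18, due 13, tardiness 5
J1: 18→29, due 16, tardiness 13
Late renders: 3.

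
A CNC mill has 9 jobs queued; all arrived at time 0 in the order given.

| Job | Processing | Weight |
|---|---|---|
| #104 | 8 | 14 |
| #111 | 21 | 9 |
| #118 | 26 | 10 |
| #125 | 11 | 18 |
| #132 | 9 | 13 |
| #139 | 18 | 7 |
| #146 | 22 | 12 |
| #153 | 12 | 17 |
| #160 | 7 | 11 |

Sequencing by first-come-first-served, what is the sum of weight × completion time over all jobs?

FIFO (arrival order): #104 #111 #118 #125 #132 #139 #146 #153 #160.
#104: finishes 8, weight 14, w·C = 112
#111: finishes 29, weight 9, w·C = 261
#118: finishes 55, weight 10, w·C = 550
#125: finishes 66, weight 18, w·C = 1188
#132: finishes 75, weight 13, w·C = 975
#139: finishes 93, weight 7, w·C = 651
#146: finishes 115, weight 12, w·C = 1380
#153: finishes 127, weight 17, w·C = 2159
#160: finishes 134, weight 11, w·C = 1474
Sum = 112+261+550+1188+975+651+1380+2159+1474 = 8750.

8750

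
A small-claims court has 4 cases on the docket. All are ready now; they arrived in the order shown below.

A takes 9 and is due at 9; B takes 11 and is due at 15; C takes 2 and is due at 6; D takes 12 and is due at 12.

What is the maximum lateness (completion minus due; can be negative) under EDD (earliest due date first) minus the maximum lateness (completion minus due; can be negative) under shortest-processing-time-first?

EDD (increasing due date): C A D B.
C: 0→2, due 6, lateness -4
A: 2→11, due 9, lateness 2
D: 11→23, due 12, lateness 11
B: 23→34, due 15, lateness 19
Maximum = 19.
SPT (increasing processing time): C A B D.
C: 0→2, due 6, lateness -4
A: 2→11, due 9, lateness 2
B: 11→22, due 15, lateness 7
D: 22→34, due 12, lateness 22
Maximum = 22.
Difference = 19 − 22 = -3.

-3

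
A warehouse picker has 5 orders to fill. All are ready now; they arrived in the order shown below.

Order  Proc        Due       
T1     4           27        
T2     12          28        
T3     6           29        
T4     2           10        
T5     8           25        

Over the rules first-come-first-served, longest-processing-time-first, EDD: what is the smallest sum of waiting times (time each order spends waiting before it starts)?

FIFO (arrival order): T1 T2 T3 T4 T5.
T1: waits 0, runs 0→4
T2: waits 4, runs 4→16
T3: waits 16, runs 16→22
T4: waits 22, runs 22→24
T5: waits 24, runs 24→32
Sum = 0+4+16+22+24 = 66.
LPT (decreasing processing time): T2 T5 T3 T1 T4.
T2: waits 0, runs 0→12
T5: waits 12, runs 12→20
T3: waits 20, runs 20→26
T1: waits 26, runs 26→30
T4: waits 30, runs 30→32
Sum = 0+12+20+26+30 = 88.
EDD (increasing due date): T4 T5 T1 T2 T3.
T4: waits 0, runs 0→2
T5: waits 2, runs 2→10
T1: waits 10, runs 10→14
T2: waits 14, runs 14→26
T3: waits 26, runs 26→32
Sum = 0+2+10+14+26 = 52.
FIFO 66, LPT 88, EDD 52 → minimum 52.

52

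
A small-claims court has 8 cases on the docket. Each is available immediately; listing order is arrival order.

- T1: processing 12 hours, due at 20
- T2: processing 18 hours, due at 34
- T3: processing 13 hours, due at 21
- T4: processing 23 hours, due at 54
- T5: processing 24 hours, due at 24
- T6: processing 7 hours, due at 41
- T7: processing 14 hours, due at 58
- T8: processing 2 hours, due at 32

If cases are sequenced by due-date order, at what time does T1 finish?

12

EDD (increasing due date): T1 T3 T5 T8 T2 T6 T4 T7.
T1: 0→12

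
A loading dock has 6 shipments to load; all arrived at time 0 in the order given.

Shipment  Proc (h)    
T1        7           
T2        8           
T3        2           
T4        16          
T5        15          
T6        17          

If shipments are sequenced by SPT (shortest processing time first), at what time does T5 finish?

32

SPT (increasing processing time): T3 T1 T2 T5 T4 T6.
T3: 0→2
T1: 2→9
T2: 9→17
T5: 17→32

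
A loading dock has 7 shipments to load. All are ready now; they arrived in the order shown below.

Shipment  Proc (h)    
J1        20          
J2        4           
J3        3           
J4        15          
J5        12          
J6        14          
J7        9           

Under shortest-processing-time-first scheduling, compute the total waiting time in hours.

SPT (increasing processing time): J3 J2 J7 J5 J6 J4 J1.
J3: waits 0, runs 0→3
J2: waits 3, runs 3→7
J7: waits 7, runs 7→16
J5: waits 16, runs 16→28
J6: waits 28, runs 28→42
J4: waits 42, runs 42→57
J1: waits 57, runs 57→77
Sum = 0+3+7+16+28+42+57 = 153.

153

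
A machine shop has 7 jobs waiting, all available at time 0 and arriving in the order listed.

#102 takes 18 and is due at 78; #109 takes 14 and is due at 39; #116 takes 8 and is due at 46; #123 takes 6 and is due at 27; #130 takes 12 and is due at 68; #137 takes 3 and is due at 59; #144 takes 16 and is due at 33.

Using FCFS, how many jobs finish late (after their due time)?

3

FIFO (arrival order): #102 #109 #116 #123 #130 #137 #144.
#102: 0→18, due 78, tardiness 0
#109: 18→32, due 39, tardiness 0
#116: 32→40, due 46, tardiness 0
#123: 40→46, due 27, tardiness 19
#130: 46→58, due 68, tardiness 0
#137: 58→61, due 59, tardiness 2
#144: 61→77, due 33, tardiness 44
Late jobs: 3.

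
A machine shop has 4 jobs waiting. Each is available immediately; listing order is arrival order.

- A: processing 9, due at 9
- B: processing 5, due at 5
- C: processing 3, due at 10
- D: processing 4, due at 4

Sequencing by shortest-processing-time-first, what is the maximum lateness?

12

SPT (increasing processing time): C D B A.
C: 0→3, due 10, lateness -7
D: 3→7, due 4, lateness 3
B: 7→12, due 5, lateness 7
A: 12→21, due 9, lateness 12
Maximum = 12.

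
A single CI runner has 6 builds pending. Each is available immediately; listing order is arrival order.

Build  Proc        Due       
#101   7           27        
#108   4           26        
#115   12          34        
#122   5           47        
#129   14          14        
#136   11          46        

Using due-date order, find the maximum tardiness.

6

EDD (increasing due date): #129 #108 #101 #115 #136 #122.
#129: 0→14, due 14, tardiness 0
#108: 14→18, due 26, tardiness 0
#101: 18→25, due 27, tardiness 0
#115: 25→37, due 34, tardiness 3
#136: 37→48, due 46, tardiness 2
#122: 48→53, due 47, tardiness 6
Maximum = 6.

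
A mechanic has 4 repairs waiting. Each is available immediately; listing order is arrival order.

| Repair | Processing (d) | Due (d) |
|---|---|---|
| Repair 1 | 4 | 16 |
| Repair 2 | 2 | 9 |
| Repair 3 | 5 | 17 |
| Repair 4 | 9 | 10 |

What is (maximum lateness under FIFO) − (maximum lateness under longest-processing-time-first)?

-1

FIFO (arrival order): Repair 1 Repair 2 Repair 3 Repair 4.
Repair 1: 0→4, due 16, lateness -12
Repair 2: 4→6, due 9, lateness -3
Repair 3: 6→11, due 17, lateness -6
Repair 4: 11→20, due 10, lateness 10
Maximum = 10.
LPT (decreasing processing time): Repair 4 Repair 3 Repair 1 Repair 2.
Repair 4: 0→9, due 10, lateness -1
Repair 3: 9→14, due 17, lateness -3
Repair 1: 14→18, due 16, lateness 2
Repair 2: 18→20, due 9, lateness 11
Maximum = 11.
Difference = 10 − 11 = -1.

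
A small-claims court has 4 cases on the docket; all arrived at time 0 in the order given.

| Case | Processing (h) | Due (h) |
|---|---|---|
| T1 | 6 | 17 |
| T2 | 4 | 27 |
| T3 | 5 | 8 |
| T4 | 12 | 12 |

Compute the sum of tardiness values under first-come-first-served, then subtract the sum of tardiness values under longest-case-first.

6

FIFO (arrival order): T1 T2 T3 T4.
T1: 0→6, due 17, tardiness 0
T2: 6→10, due 27, tardiness 0
T3: 10→15, due 8, tardiness 7
T4: 15→27, due 12, tardiness 15
Sum = 0+0+7+15 = 22.
LPT (decreasing processing time): T4 T1 T3 T2.
T4: 0→12, due 12, tardiness 0
T1: 12→18, due 17, tardiness 1
T3: 18→23, due 8, tardiness 15
T2: 23→27, due 27, tardiness 0
Sum = 0+1+15+0 = 16.
Difference = 22 − 16 = 6.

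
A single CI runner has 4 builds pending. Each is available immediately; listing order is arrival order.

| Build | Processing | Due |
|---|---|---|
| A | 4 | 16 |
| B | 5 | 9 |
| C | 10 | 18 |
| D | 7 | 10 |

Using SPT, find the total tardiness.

14

SPT (increasing processing time): A B D C.
A: 0→4, due 16, tardiness 0
B: 4→9, due 9, tardiness 0
D: 9→16, due 10, tardiness 6
C: 16→26, due 18, tardiness 8
Sum = 0+0+6+8 = 14.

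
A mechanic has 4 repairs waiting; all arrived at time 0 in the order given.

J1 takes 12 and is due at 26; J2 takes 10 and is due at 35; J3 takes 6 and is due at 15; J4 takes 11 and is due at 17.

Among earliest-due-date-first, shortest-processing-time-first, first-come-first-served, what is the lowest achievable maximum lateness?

4

EDD (increasing due date): J3 J4 J1 J2.
J3: 0→6, due 15, lateness -9
J4: 6→17, due 17, lateness 0
J1: 17→29, due 26, lateness 3
J2: 29→39, due 35, lateness 4
Maximum = 4.
SPT (increasing processing time): J3 J2 J4 J1.
J3: 0→6, due 15, lateness -9
J2: 6→16, due 35, lateness -19
J4: 16→27, due 17, lateness 10
J1: 27→39, due 26, lateness 13
Maximum = 13.
FIFO (arrival order): J1 J2 J3 J4.
J1: 0→12, due 26, lateness -14
J2: 12→22, due 35, lateness -13
J3: 22→28, due 15, lateness 13
J4: 28→39, due 17, lateness 22
Maximum = 22.
EDD 4, SPT 13, FIFO 22 → minimum 4.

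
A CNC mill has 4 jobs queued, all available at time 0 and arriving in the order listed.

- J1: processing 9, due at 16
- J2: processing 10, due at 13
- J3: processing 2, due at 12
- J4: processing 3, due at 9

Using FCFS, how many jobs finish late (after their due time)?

FIFO (arrival order): J1 J2 J3 J4.
J1: 0→9, due 16, tardiness 0
J2: 9→19, due 13, tardiness 6
J3: 19→21, due 12, tardiness 9
J4: 21→24, due 9, tardiness 15
Late jobs: 3.

3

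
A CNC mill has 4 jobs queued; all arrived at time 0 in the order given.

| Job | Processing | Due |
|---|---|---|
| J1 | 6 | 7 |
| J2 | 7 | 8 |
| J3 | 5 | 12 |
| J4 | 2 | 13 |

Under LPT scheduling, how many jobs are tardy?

LPT (decreasing processing time): J2 J1 J3 J4.
J2: 0→7, due 8, tardiness 0
J1: 7→13, due 7, tardiness 6
J3: 13→18, due 12, tardiness 6
J4: 18→20, due 13, tardiness 7
Late jobs: 3.

3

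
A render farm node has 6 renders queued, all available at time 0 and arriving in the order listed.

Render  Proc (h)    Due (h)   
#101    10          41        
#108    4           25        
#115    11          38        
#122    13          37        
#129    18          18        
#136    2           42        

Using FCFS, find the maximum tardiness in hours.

38

FIFO (arrival order): #101 #108 #115 #122 #129 #136.
#101: 0→10, due 41, tardiness 0
#108: 10→14, due 25, tardiness 0
#115: 14→25, due 38, tardiness 0
#122: 25→38, due 37, tardiness 1
#129: 38→56, due 18, tardiness 38
#136: 56→58, due 42, tardiness 16
Maximum = 38.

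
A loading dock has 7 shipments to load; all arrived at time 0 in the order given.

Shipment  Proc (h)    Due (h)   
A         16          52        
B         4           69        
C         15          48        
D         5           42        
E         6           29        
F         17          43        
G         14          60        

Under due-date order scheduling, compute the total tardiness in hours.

28

EDD (increasing due date): E D F C A G B.
E: 0→6, due 29, tardiness 0
D: 6→11, due 42, tardiness 0
F: 11→28, due 43, tardiness 0
C: 28→43, due 48, tardiness 0
A: 43→59, due 52, tardiness 7
G: 59→73, due 60, tardiness 13
B: 73→77, due 69, tardiness 8
Sum = 0+0+0+0+7+13+8 = 28.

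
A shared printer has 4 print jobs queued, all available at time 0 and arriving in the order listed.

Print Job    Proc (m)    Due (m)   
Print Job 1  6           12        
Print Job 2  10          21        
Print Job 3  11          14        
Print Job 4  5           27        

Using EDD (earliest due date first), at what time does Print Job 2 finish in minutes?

27

EDD (increasing due date): Print Job 1 Print Job 3 Print Job 2 Print Job 4.
Print Job 1: 0→6
Print Job 3: 6→17
Print Job 2: 17→27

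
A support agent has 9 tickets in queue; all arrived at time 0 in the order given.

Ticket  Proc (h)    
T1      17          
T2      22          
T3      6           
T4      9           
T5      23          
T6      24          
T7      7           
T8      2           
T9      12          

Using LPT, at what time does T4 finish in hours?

107

LPT (decreasing processing time): T6 T5 T2 T1 T9 T4 T7 T3 T8.
T6: 0→24
T5: 24→47
T2: 47→69
T1: 69→86
T9: 86→98
T4: 98→107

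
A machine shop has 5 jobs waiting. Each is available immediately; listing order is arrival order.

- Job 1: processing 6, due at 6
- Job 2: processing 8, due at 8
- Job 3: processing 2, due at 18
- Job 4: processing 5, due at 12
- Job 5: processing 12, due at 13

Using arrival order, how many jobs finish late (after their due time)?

3

FIFO (arrival order): Job 1 Job 2 Job 3 Job 4 Job 5.
Job 1: 0→6, due 6, tardiness 0
Job 2: 6→14, due 8, tardiness 6
Job 3: 14→16, due 18, tardiness 0
Job 4: 16→21, due 12, tardiness 9
Job 5: 21→33, due 13, tardiness 20
Late jobs: 3.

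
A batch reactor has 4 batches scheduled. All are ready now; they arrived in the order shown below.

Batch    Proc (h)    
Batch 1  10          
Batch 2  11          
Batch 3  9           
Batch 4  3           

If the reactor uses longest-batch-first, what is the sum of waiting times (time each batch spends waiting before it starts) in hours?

LPT (decreasing processing time): Batch 2 Batch 1 Batch 3 Batch 4.
Batch 2: waits 0, runs 0→11
Batch 1: waits 11, runs 11→21
Batch 3: waits 21, runs 21→30
Batch 4: waits 30, runs 30→33
Sum = 0+11+21+30 = 62.

62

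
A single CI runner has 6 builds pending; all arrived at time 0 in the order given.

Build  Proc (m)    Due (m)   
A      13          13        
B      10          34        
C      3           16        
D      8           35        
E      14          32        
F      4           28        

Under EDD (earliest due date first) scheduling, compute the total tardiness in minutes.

EDD (increasing due date): A C F E B D.
A: 0→13, due 13, tardiness 0
C: 13→16, due 16, tardiness 0
F: 16→20, due 28, tardiness 0
E: 20→34, due 32, tardiness 2
B: 34→44, due 34, tardiness 10
D: 44→52, due 35, tardiness 17
Sum = 0+0+0+2+10+17 = 29.

29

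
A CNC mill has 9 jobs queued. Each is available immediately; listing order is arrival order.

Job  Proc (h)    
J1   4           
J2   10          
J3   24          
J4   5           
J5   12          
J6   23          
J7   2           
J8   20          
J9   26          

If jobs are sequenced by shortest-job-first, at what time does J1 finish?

6

SPT (increasing processing time): J7 J1 J4 J2 J5 J8 J6 J3 J9.
J7: 0→2
J1: 2→6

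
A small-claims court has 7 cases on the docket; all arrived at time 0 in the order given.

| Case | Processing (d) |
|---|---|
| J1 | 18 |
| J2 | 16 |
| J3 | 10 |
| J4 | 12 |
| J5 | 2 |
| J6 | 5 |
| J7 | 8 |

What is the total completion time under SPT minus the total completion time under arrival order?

SPT (increasing processing time): J5 J6 J7 J3 J4 J2 J1.
J5: 0→2
J6: 2→7
J7: 7→15
J3: 15→25
J4: 25→37
J2: 37→53
J1: 53→71
Sum = 2+7+15+25+37+53+71 = 210.
FIFO (arrival order): J1 J2 J3 J4 J5 J6 J7.
J1: 0→18
J2: 18→34
J3: 34→44
J4: 44→56
J5: 56→58
J6: 58→63
J7: 63→71
Sum = 18+34+44+56+58+63+71 = 344.
Difference = 210 − 344 = -134.

-134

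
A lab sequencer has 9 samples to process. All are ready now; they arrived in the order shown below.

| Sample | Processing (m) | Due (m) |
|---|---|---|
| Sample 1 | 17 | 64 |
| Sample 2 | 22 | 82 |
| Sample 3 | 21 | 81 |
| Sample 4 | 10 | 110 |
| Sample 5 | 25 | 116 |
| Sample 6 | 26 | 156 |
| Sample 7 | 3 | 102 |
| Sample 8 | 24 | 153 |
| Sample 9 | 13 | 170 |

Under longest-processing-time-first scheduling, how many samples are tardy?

LPT (decreasing processing time): Sample 6 Sample 5 Sample 8 Sample 2 Sample 3 Sample 1 Sample 9 Sample 4 Sample 7.
Sample 6: 0→26, due 156, tardiness 0
Sample 5: 26→51, due 116, tardiness 0
Sample 8: 51→75, due 153, tardiness 0
Sample 2: 75→97, due 82, tardiness 15
Sample 3: 97→118, due 81, tardiness 37
Sample 1: 118→135, due 64, tardiness 71
Sample 9: 135→148, due 170, tardiness 0
Sample 4: 148→158, due 110, tardiness 48
Sample 7: 158→161, due 102, tardiness 59
Late samples: 5.

5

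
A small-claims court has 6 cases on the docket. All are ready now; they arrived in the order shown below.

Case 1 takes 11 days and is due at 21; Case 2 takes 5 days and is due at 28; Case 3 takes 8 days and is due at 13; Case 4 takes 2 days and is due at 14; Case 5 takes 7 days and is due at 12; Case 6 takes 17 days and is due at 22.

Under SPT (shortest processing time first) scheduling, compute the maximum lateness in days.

SPT (increasing processing time): Case 4 Case 2 Case 5 Case 3 Case 1 Case 6.
Case 4: 0→2, due 14, lateness -12
Case 2: 2→7, due 28, lateness -21
Case 5: 7→14, due 12, lateness 2
Case 3: 14→22, due 13, lateness 9
Case 1: 22→33, due 21, lateness 12
Case 6: 33→50, due 22, lateness 28
Maximum = 28.

28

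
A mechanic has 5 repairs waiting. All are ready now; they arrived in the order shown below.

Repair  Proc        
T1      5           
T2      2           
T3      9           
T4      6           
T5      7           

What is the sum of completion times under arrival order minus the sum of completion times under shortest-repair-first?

FIFO (arrival order): T1 T2 T3 T4 T5.
T1: 0→5
T2: 5→7
T3: 7→16
T4: 16→22
T5: 22→29
Sum = 5+7+16+22+29 = 79.
SPT (increasing processing time): T2 T1 T4 T5 T3.
T2: 0→2
T1: 2→7
T4: 7→13
T5: 13→20
T3: 20→29
Sum = 2+7+13+20+29 = 71.
Difference = 79 − 71 = 8.

8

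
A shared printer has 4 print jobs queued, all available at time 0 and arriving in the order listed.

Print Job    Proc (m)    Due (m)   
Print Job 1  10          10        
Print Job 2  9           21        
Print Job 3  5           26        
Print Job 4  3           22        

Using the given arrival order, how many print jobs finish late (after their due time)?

1

FIFO (arrival order): Print Job 1 Print Job 2 Print Job 3 Print Job 4.
Print Job 1: 0→10, due 10, tardiness 0
Print Job 2: 10→19, due 21, tardiness 0
Print Job 3: 19→24, due 26, tardiness 0
Print Job 4: 24→27, due 22, tardiness 5
Late print jobs: 1.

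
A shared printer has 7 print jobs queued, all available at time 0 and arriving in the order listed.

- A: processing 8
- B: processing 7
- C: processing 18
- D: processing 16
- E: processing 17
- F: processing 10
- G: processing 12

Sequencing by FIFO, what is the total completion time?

335

FIFO (arrival order): A B C D E F G.
A: 0→8
B: 8→15
C: 15→33
D: 33→49
E: 49→66
F: 66→76
G: 76→88
Sum = 8+15+33+49+66+76+88 = 335.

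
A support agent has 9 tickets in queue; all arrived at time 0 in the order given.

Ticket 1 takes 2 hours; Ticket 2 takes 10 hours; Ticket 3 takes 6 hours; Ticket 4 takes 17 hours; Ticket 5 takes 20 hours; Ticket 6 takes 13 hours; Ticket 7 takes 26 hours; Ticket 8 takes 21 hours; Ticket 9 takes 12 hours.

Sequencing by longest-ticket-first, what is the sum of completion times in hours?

LPT (decreasing processing time): Ticket 7 Ticket 8 Ticket 5 Ticket 4 Ticket 6 Ticket 9 Ticket 2 Ticket 3 Ticket 1.
Ticket 7: 0→26
Ticket 8: 26→47
Ticket 5: 47→67
Ticket 4: 67→84
Ticket 6: 84→97
Ticket 9: 97→109
Ticket 2: 109→119
Ticket 3: 119→125
Ticket 1: 125→127
Sum = 26+47+67+84+97+109+119+125+127 = 801.

801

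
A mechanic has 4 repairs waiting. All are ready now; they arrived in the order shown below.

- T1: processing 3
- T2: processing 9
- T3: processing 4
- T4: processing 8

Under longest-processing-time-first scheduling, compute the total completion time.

71

LPT (decreasing processing time): T2 T4 T3 T1.
T2: 0→9
T4: 9→17
T3: 17→21
T1: 21→24
Sum = 9+17+21+24 = 71.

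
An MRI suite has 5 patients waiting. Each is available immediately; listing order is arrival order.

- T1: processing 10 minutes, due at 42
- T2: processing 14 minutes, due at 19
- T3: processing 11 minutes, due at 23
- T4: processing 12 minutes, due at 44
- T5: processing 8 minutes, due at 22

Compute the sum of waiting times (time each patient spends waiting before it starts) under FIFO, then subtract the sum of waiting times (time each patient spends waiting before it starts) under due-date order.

4

FIFO (arrival order): T1 T2 T3 T4 T5.
T1: waits 0, runs 0→10
T2: waits 10, runs 10→24
T3: waits 24, runs 24→35
T4: waits 35, runs 35→47
T5: waits 47, runs 47→55
Sum = 0+10+24+35+47 = 116.
EDD (increasing due date): T2 T5 T3 T1 T4.
T2: waits 0, runs 0→14
T5: waits 14, runs 14→22
T3: waits 22, runs 22→33
T1: waits 33, runs 33→43
T4: waits 43, runs 43→55
Sum = 0+14+22+33+43 = 112.
Difference = 116 − 112 = 4.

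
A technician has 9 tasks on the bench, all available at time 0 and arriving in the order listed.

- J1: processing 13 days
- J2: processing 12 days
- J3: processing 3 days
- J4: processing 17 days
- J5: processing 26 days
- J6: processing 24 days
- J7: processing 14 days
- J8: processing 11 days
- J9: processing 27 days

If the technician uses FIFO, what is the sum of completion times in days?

653

FIFO (arrival order): J1 J2 J3 J4 J5 J6 J7 J8 J9.
J1: 0→13
J2: 13→25
J3: 25→28
J4: 28→45
J5: 45→71
J6: 71→95
J7: 95→109
J8: 109→120
J9: 120→147
Sum = 13+25+28+45+71+95+109+120+147 = 653.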